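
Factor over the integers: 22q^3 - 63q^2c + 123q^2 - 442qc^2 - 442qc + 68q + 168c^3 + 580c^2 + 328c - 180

Group: 2q(11q^2 - 70qc + 12q + 24c^2 + 52c - 20) + (7c + 9)(11q^2 - 70qc + 12q + 24c^2 + 52c - 20); both groups contain (11q^2 - 70qc + 12q + 24c^2 + 52c - 20), so (2q + 7c + 9) is a factor with cofactor 11q^2 - 70qc + 12q + 24c^2 + 52c - 20.
The cofactor groups again: 11q^2 - 70qc + 12q + 24c^2 + 52c - 20 = q(11q - 4c - 10) + (-6c + 2)(11q - 4c - 10); both groups contain (11q - 4c - 10), giving (q - 6c + 2)(11q - 4c - 10).

(11q - 4c - 10)(q - 6c + 2)(2q + 7c + 9)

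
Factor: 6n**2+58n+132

Pull out the common factor 2, then factor the remaining trinomial.

2(3n+11)(n+6)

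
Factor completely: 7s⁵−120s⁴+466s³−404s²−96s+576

Testing divisors of the constant over divisors of the leading coefficient, s = 12 is a root, giving the factor (s−12) and quotient 7s⁴−36s³+34s²+4s−48.
Continuing, s = −6/7 is a root, so (7s+6) divides it; the quotient is s³−6s²+10s−8.
Next, s = 4 is a root, so (s−4) is a factor; dividing leaves s²−2s+2.
The quadratic s²−2s+2 has discriminant −4 < 0 and is irreducible over ℤ.

(7s+6)(s−12)(s−4)(s²−2s+2)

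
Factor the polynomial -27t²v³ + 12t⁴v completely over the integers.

3t²v(2t + 3v)(2t - 3v)

Pull out the common factor 3t²v; 4t² - 9v² is a difference of squares.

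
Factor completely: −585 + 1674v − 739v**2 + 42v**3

Testing divisors of the constant over divisors of the leading coefficient, v = 3/7 is a root, so (7v − 3) divides it; the quotient is 6v**2 − 103v + 195.
The remaining quadratic factors as (6v − 13)(v − 15).

(6v − 13)(7v − 3)(v − 15)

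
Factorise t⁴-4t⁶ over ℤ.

Every term has a factor of t⁴; factoring it out leaves -4t²+1.
Recognize a difference of squares with the parts 1 and 2t.

-t⁴(2t+1)(2t-1)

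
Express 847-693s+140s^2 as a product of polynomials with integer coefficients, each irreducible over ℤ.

7(4s-11)(5s-11)

Pull out the common factor 7, then factor the remaining trinomial.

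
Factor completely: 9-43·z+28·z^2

(4·z-1)·(7·z-9)

Need a pair with product 28·9 = 252 and sum -43: that's -36 and -7.
Split the middle term: 28·z^2-36·z - 7·z+9 = 4·z·(7·z-9) - (7·z-9).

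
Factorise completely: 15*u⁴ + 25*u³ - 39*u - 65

(3*u + 5)*(5*u³ - 13)

Group as (15*u⁴ - 39*u) + (25*u³ - 65) = 3*u*(5*u³ - 13) + 5*(5*u³ - 13).
Both groups share the factor (5*u³ - 13).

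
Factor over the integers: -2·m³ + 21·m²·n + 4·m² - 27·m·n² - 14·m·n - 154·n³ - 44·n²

Group: m·(-2·m² + 7·m·n + 22·n²) + (-7·n - 2)·(-2·m² + 7·m·n + 22·n²); both groups contain (-2·m² + 7·m·n + 22·n²), so (m - 7·n - 2) is a factor with cofactor -2·m² + 7·m·n + 22·n².
The cofactor groups again: -2·m² + 7·m·n + 22·n² = -m·(2·m - 11·n) - 2·n·(2·m - 11·n); both groups contain (2·m - 11·n), giving -(m + 2·n)·(2·m - 11·n).

-(2·m - 11·n)·(m + 2·n)·(m - 7·n - 2)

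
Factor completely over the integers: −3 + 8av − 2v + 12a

Group as (8av + 12a) + (−2v − 3) = 4a(2v + 3) − (2v + 3).
Both groups share the factor (2v + 3).

(2v + 3)(4a − 1)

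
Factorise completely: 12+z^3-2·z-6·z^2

(z-6)·(z^2-2)

Group as (z^3-2·z) + (-6·z^2+12) = z·(z^2-2) - 6·(z^2-2).
Both groups share the factor (z^2-2).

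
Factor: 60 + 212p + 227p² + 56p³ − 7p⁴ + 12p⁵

(3p + 2)(4p + 3)(p + 1)(p² − 3p + 10)

Testing divisors of the constant over divisors of the leading coefficient, p = −1 is a root, giving the factor (p + 1) and quotient 12p⁴ − 19p³ + 75p² + 152p + 60.
Then p = −3/4 is a root, so (4p + 3) is a factor; dividing leaves 3p³ − 7p² + 24p + 20.
Then p = −2/3 is a root, so (3p + 2) is a factor; dividing leaves p² − 3p + 10.
The quadratic p² − 3p + 10 has discriminant −31 < 0 and is irreducible over ℤ.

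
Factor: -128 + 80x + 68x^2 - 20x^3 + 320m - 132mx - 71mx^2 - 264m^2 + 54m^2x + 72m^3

Group: 4m(18m^2 + 9mx - 48m - 20x^2 - 12x + 32) + (x - 4)(18m^2 + 9mx - 48m - 20x^2 - 12x + 32); both groups contain (18m^2 + 9mx - 48m - 20x^2 - 12x + 32), so (4m + x - 4) is a factor with cofactor 18m^2 + 9mx - 48m - 20x^2 - 12x + 32.
The cofactor groups again: 18m^2 + 9mx - 48m - 20x^2 - 12x + 32 = 6m(3m + 4x - 4) + (-5x - 8)(3m + 4x - 4); both groups contain (3m + 4x - 4), giving (6m - 5x - 8)(3m + 4x - 4).

(3m + 4x - 4)(4m + x - 4)(6m - 5x - 8)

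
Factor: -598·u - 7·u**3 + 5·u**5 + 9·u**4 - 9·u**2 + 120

(5·u - 1)·(u + 4)·(u - 3)·(u**2 + u + 10)

Trying the rational-root candidates, u = -4 is a root, so (u + 4) divides it; the quotient is 5·u**4 - 11·u**3 + 37·u**2 - 157·u + 30.
Continuing, u = 3 is a root, so (u - 3) divides it; the quotient is 5·u**3 + 4·u**2 + 49·u - 10.
Next, u = 1/5 is a root, so (5·u - 1) divides it; the quotient is u**2 + u + 10.
The quadratic u**2 + u + 10 has discriminant -39 < 0 and is irreducible over ℤ.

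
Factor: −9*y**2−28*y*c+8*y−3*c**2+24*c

Group: −y*(9*y+c−8) − 3*c*(9*y+c−8); both groups contain (9*y+c−8).

−(y+3*c)*(9*y+c−8)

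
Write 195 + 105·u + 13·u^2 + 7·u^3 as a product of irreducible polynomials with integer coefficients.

(7·u + 13)·(u^2 + 15)

Group as (7·u^3 + 105·u) + (13·u^2 + 195) = 7·u·(u^2 + 15) + 13·(u^2 + 15).
Both groups share the factor (u^2 + 15).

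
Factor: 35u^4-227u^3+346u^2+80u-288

(5u+4)(7u-9)(u-2)(u-4)

Testing divisors of the constant over divisors of the leading coefficient, u = 4 is a root, giving the factor (u-4) and quotient 35u^3-87u^2-2u+72.
Continuing, u = 9/7 is a root, so (7u-9) is a factor; dividing leaves 5u^2-6u-8.
The remaining quadratic factors as (u-2)(5u+4).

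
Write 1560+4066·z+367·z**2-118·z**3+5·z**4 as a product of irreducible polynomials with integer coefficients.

Testing divisors of the constant over divisors of the leading coefficient, z = 15 is a root, so (z-15) divides it; the quotient is 5·z**3-43·z**2-278·z-104.
Then z = 13 is a root, so (z-13) is a factor; dividing leaves 5·z**2+22·z+8.
The remaining quadratic factors as (z+4)(5·z+2).

(5·z+2)·(z+4)·(z-13)·(z-15)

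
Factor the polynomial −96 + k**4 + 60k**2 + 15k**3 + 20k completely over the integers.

Among the possible rational roots, k = 1 is a root, so (k − 1) is a factor; dividing leaves k**3 + 16k**2 + 76k + 96.
Next, k = −2 is a root, so (k + 2) divides it; the quotient is k**2 + 14k + 48.
The remaining quadratic factors as (k + 6)(k + 8).

(k + 2)(k + 6)(k + 8)(k − 1)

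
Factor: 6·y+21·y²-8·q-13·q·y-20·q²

Group: -4·q·(5·q+7·y+2) + 3·y·(5·q+7·y+2); both groups contain (5·q+7·y+2).

-(4·q-3·y)·(5·q+7·y+2)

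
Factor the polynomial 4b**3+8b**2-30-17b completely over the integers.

By the rational root theorem, b = -3/2 is a root, giving the factor (2b+3) and quotient 2b**2+b-10.
The remaining quadratic factors as (2b+5)(b-2).

(2b+3)(2b+5)(b-2)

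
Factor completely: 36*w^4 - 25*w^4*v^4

Factor out w^4 first: what remains is -25*v^4 + 36.
Recognize a difference of squares with the parts 6 and 5*v^2.

-w^4*(5*v^2 + 6)*(5*v^2 - 6)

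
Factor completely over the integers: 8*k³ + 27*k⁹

Pull out the common factor k³, leaving 27*k⁶ + 8.
Recognize a sum of cubes with the parts 2 and 3*k².

k³*(3*k² + 2)*(9*k⁴ - 6*k² + 4)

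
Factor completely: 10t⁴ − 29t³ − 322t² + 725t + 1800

(2t − 9)(5t + 8)(t + 5)(t − 5)

Trying the rational-root candidates, t = −8/5 is a root, giving the factor (5t + 8) and quotient 2t³ − 9t² − 50t + 225.
Next, t = −5 is a root, so (t + 5) divides it; the quotient is 2t² − 19t + 45.
The remaining quadratic factors as (t − 5)(2t − 9).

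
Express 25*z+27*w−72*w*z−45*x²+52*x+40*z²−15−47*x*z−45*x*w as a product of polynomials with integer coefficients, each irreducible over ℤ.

−(5*x+8*z−3)*(9*x+9*w−5*z−5)

Group: −5*x*(9*x+9*w−5*z−5) + (−8*z+3)*(9*x+9*w−5*z−5); both groups contain (9*x+9*w−5*z−5).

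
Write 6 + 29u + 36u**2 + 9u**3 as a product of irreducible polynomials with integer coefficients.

(3u + 1)(3u + 2)(u + 3)

Trying the rational-root candidates, u = −1/3 is a root, so (3u + 1) divides it; the quotient is 3u**2 + 11u + 6.
The remaining quadratic factors as (3u + 2)(u + 3).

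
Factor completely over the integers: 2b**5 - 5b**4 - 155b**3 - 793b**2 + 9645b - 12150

(2b - 3)(b - 10)(b - 5)(b**2 + 14b + 81)

Testing divisors of the constant over divisors of the leading coefficient, b = 5 is a root, so (b - 5) is a factor; dividing leaves 2b**4 + 5b**3 - 130b**2 - 1443b + 2430.
Then b = 10 is a root, so (b - 10) is a factor; dividing leaves 2b**3 + 25b**2 + 120b - 243.
Then b = 3/2 is a root, giving the factor (2b - 3) and quotient b**2 + 14b + 81.
The quadratic b**2 + 14b + 81 has discriminant -128 < 0 and is irreducible over ℤ.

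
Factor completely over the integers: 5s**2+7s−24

(5s−8)(s+3)

Need a pair with product 5·(−24) = −120 and sum 7: that's −8 and 15.
Split the middle term: 5s**2−8s + 15s−24 = s(5s−8) + 3(5s−8).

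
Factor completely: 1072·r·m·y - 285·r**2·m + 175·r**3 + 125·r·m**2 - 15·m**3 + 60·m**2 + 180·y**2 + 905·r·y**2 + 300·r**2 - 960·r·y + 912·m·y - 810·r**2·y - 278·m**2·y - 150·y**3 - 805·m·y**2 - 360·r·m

(7·r - 3·m - 10·y + 12)·(5·r - 5·m - y)·(5·r - m - 15·y)

Group: 5·r·(35·r**2 - 50·r·m - 57·r·y + 60·r + 15·m**2 + 53·m·y - 60·m + 10·y**2 - 12·y) + (-m - 15·y)·(35·r**2 - 50·r·m - 57·r·y + 60·r + 15·m**2 + 53·m·y - 60·m + 10·y**2 - 12·y); both groups contain (35·r**2 - 50·r·m - 57·r·y + 60·r + 15·m**2 + 53·m·y - 60·m + 10·y**2 - 12·y), so (5·r - m - 15·y) is a factor with cofactor 35·r**2 - 50·r·m - 57·r·y + 60·r + 15·m**2 + 53·m·y - 60·m + 10·y**2 - 12·y.
The cofactor groups again: 35·r**2 - 50·r·m - 57·r·y + 60·r + 15·m**2 + 53·m·y - 60·m + 10·y**2 - 12·y = 7·r·(5·r - 5·m - y) + (-3·m - 10·y + 12)·(5·r - 5·m - y); both groups contain (5·r - 5·m - y), giving (7·r - 3·m - 10·y + 12)·(5·r - 5·m - y).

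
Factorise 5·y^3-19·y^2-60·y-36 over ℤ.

By the rational root theorem, y = 6 is a root, giving the factor (y-6) and quotient 5·y^2+11·y+6.
The remaining quadratic factors as (5·y+6)(y+1).

(5·y+6)·(y+1)·(y-6)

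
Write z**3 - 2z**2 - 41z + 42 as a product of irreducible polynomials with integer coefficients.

Trying the rational-root candidates, z = -6 is a root, giving the factor (z + 6) and quotient z**2 - 8z + 7.
The remaining quadratic factors as (z - 7)(z - 1).

(z + 6)(z - 1)(z - 7)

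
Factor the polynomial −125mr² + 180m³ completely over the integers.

5m(6m + 5r)(6m − 5r)

Pull out the common factor 5m; 36m² − 25r² is a difference of squares.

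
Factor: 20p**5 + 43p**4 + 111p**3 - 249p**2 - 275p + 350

By the rational root theorem, p = -7/5 is a root, so (5p + 7) divides it; the quotient is 4p**4 + 3p**3 + 18p**2 - 75p + 50.
Continuing, p = 1 is a root, so (p - 1) divides it; the quotient is 4p**3 + 7p**2 + 25p - 50.
Then p = 5/4 is a root, so (4p - 5) divides it; the quotient is p**2 + 3p + 10.
The quadratic p**2 + 3p + 10 has discriminant -31 < 0 and is irreducible over ℤ.

(4p - 5)(5p + 7)(p - 1)(p**2 + 3p + 10)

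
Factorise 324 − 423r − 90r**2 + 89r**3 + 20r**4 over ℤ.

By the rational root theorem, r = 9/5 is a root, so (5r − 9) divides it; the quotient is 4r**3 + 25r**2 + 27r − 36.
Next, r = −4 is a root, so (r + 4) divides it; the quotient is 4r**2 + 9r − 9.
The remaining quadratic factors as (r + 3)(4r − 3).

(4r − 3)(5r − 9)(r + 3)(r + 4)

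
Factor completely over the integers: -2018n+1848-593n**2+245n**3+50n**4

Among the possible rational roots, n = -11/2 is a root, so (2n+11) is a factor; dividing leaves 25n**3-15n**2-214n+168.
Continuing, n = 14/5 is a root, giving the factor (5n-14) and quotient 5n**2+11n-12.
The remaining quadratic factors as (5n-4)(n+3).

(2n+11)(5n-14)(5n-4)(n+3)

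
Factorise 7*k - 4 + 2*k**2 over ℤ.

Need a pair with product 2·(-4) = -8 and sum 7: that's 8 and -1.
Split the middle term: 2*k**2 + 8*k - k - 4 = 2*k*(k + 4) - (k + 4).

(2*k - 1)*(k + 4)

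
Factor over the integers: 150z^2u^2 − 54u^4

6u^2(5z − 3u)(5z + 3u)

Every term has a factor of 6u^2. Then 25z^2 − 9u^2 = (5z)² − (3u)².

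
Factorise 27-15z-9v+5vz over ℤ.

(5z-9)(v-3)

Group as (5vz-9v) + (-15z+27) = v(5z-9) - 3(5z-9).
Both groups share the factor (5z-9).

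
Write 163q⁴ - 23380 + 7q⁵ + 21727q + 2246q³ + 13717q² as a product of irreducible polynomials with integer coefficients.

Trying the rational-root candidates, q = -4 is a root, so (q + 4) is a factor; dividing leaves 7q⁴ + 135q³ + 1706q² + 6893q - 5845.
Then q = 5/7 is a root, so (7q - 5) divides it; the quotient is q³ + 20q² + 258q + 1169.
Next, q = -7 is a root, so (q + 7) divides it; the quotient is q² + 13q + 167.
The quadratic q² + 13q + 167 has discriminant -499 < 0 and is irreducible over ℤ.

(7q - 5)(q + 4)(q + 7)(q² + 13q + 167)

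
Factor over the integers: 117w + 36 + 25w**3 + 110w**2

(5w + 3)(5w + 4)(w + 3)

Trying the rational-root candidates, w = -4/5 is a root, giving the factor (5w + 4) and quotient 5w**2 + 18w + 9.
The remaining quadratic factors as (5w + 3)(w + 3).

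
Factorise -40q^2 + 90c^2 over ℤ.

Factor out 10, leaving 9c^2 - 4q^2, which is a difference of two squares.

10(3c + 2q)(3c - 2q)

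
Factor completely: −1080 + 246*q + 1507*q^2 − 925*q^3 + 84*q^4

Among the possible rational roots, q = 4/3 is a root, so (3*q − 4) is a factor; dividing leaves 28*q^3 − 271*q^2 + 141*q + 270.
Continuing, q = 9 is a root, so (q − 9) divides it; the quotient is 28*q^2 − 19*q − 30.
The remaining quadratic factors as (4*q + 3)(7*q − 10).

(3*q − 4)*(4*q + 3)*(7*q − 10)*(q − 9)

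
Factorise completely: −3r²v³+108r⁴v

3r²v(6r+v)(6r−v)

Factor out 3r²v, leaving 36r²−v², which is a difference of two squares.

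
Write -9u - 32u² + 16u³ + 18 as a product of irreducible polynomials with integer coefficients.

Among the possible rational roots, u = 2 is a root, so (u - 2) is a factor; dividing leaves 16u² - 9.
The remaining quadratic factors as (4u - 3)(4u + 3).

(4u + 3)(4u - 3)(u - 2)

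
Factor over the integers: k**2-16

(k+4)(k-4)

Two integers with product -16 and sum 0 are 4 and -4.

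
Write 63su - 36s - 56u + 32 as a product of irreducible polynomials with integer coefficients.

Group as (63su - 36s) + (-56u + 32) = 9s(7u - 4) - 8(7u - 4).
Both groups share the factor (7u - 4).

(7u - 4)(9s - 8)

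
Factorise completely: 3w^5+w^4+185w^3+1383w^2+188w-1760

Among the possible rational roots, w = 1 is a root, so (w-1) divides it; the quotient is 3w^4+4w^3+189w^2+1572w+1760.
Continuing, w = -5 is a root, so (w+5) divides it; the quotient is 3w^3-11w^2+244w+352.
Continuing, w = -4/3 is a root, so (3w+4) divides it; the quotient is w^2-5w+88.
The quadratic w^2-5w+88 has discriminant -327 < 0 and is irreducible over ℤ.

(3w+4)(w+5)(w-1)(w^2-5w+88)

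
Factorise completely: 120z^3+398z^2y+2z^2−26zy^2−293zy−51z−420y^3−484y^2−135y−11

(15z−14y−11)(4z+5y+1)(2z+6y+1)

Group: 15z(8z^2+34zy+6z+30y^2+11y+1) + (−14y−11)(8z^2+34zy+6z+30y^2+11y+1); both groups contain (8z^2+34zy+6z+30y^2+11y+1), so (15z−14y−11) is a factor with cofactor 8z^2+34zy+6z+30y^2+11y+1.
The cofactor groups again: 8z^2+34zy+6z+30y^2+11y+1 = 2z(4z+5y+1) + (6y+1)(4z+5y+1); both groups contain (4z+5y+1), giving (2z+6y+1)(4z+5y+1).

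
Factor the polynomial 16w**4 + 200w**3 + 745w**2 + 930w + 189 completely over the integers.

(4w + 1)(4w + 9)(w + 3)(w + 7)

Trying the rational-root candidates, w = −3 is a root, giving the factor (w + 3) and quotient 16w**3 + 152w**2 + 289w + 63.
Then w = −1/4 is a root, so (4w + 1) is a factor; dividing leaves 4w**2 + 37w + 63.
The remaining quadratic factors as (4w + 9)(w + 7).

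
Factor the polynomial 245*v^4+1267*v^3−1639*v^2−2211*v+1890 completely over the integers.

Among the possible rational roots, v = 5/7 is a root, giving the factor (7*v−5) and quotient 35*v^3+206*v^2−87*v−378.
Continuing, v = −6 is a root, so (v+6) divides it; the quotient is 35*v^2−4*v−63.
The remaining quadratic factors as (5*v−7)(7*v+9).

(5*v−7)*(7*v+9)*(7*v−5)*(v+6)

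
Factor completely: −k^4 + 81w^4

Write as (9w^2)² − (k^2)², then factor 9w^2 − k^2 once more.

(3w − k)(3w + k)(9w^2 + k^2)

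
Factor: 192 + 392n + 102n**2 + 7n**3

Among the possible rational roots, n = −6 is a root, so (n + 6) divides it; the quotient is 7n**2 + 60n + 32.
The remaining quadratic factors as (n + 8)(7n + 4).

(7n + 4)(n + 6)(n + 8)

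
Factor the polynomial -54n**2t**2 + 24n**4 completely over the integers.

6n**2(2n + 3t)(2n - 3t)

Factor out 6n**2, leaving 4n**2 - 9t**2, which is a difference of two squares.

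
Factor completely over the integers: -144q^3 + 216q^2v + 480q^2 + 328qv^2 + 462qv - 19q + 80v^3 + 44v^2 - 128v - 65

-(12q + 4v - 5)(3q + 2v + 1)(4q - 10v - 13)

Group: 3q(-48q^2 + 104qv + 176q + 40v^2 + 2v - 65) + (2v + 1)(-48q^2 + 104qv + 176q + 40v^2 + 2v - 65); both groups contain (-48q^2 + 104qv + 176q + 40v^2 + 2v - 65), so (3q + 2v + 1) is a factor with cofactor -48q^2 + 104qv + 176q + 40v^2 + 2v - 65.
The cofactor groups again: -48q^2 + 104qv + 176q + 40v^2 + 2v - 65 = -12q(4q - 10v - 13) + (-4v + 5)(4q - 10v - 13); both groups contain (4q - 10v - 13), giving -(12q + 4v - 5)(4q - 10v - 13).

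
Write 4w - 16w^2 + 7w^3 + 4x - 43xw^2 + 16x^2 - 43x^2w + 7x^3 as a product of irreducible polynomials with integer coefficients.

Group: x(7x^2 - 50xw + 16x + 7w^2 - 16w + 4) + w(7x^2 - 50xw + 16x + 7w^2 - 16w + 4); both groups contain (7x^2 - 50xw + 16x + 7w^2 - 16w + 4), so (x + w) is a factor with cofactor 7x^2 - 50xw + 16x + 7w^2 - 16w + 4.
The cofactor groups again: 7x^2 - 50xw + 16x + 7w^2 - 16w + 4 = x(7x - w + 2) + (-7w + 2)(7x - w + 2); both groups contain (7x - w + 2), giving (x - 7w + 2)(7x - w + 2).

(x - 7w + 2)(7x - w + 2)(x + w)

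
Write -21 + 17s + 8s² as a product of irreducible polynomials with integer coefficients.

Need a pair with product 8·(-21) = -168 and sum 17: that's 24 and -7.
Split the middle term: 8s² + 24s - 7s - 21 = 8s(s + 3) - 7(s + 3).

(8s - 7)(s + 3)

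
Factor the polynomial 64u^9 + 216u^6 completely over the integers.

Every term has a factor of 8u^6; factoring it out leaves 8u^3 + 27.
Recognize a sum of cubes with the parts 2u and 3.

8u^6(2u + 3)(4u^2 - 6u + 9)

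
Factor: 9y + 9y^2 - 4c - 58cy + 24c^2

Group: 6c(4c - 9y) + (-y - 1)(4c - 9y); both groups contain (4c - 9y).

(4c - 9y)(6c - y - 1)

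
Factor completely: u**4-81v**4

(u+3v)(u-3v)(u**2+9v**2)

Write as (u**2)² − (9v**2)², then factor u**2-9v**2 once more.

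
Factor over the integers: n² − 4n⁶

Factor out n² first: what remains is −4n⁴ + 1.
Recognize a difference of squares with the parts 1 and 2n².

−n²(2n² + 1)(2n² − 1)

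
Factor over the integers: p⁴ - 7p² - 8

Substitute u = p² to get a quadratic in u, then factor.
p² + 1 is irreducible over ℤ (sum of squares).
p² - 8 is irreducible over ℤ (8 is not a perfect square).

(p² + 1)(p² - 8)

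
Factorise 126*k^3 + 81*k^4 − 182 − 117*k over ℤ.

Group as (81*k^4 − 117*k) + (126*k^3 − 182) = 9*k*(9*k^3 − 13) + 14*(9*k^3 − 13).
Both groups share the factor (9*k^3 − 13).

(9*k + 14)*(9*k^3 − 13)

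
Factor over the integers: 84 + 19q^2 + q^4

Substitute u = q^2 to get a quadratic in u, then factor.
q^2 + 7 is irreducible over ℤ (always positive, so no real roots).
q^2 + 12 is irreducible over ℤ (always positive, so no real roots).

(q^2 + 12)(q^2 + 7)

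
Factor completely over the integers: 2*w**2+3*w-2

(2*w-1)*(w+2)

Need a pair with product 2·(-2) = -4 and sum 3: that's -1 and 4.
Split the middle term: 2*w**2-w + 4*w-2 = w*(2*w-1) + 2*(2*w-1).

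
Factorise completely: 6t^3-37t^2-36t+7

Testing divisors of the constant over divisors of the leading coefficient, t = -1 is a root, so (t+1) is a factor; dividing leaves 6t^2-43t+7.
The remaining quadratic factors as (6t-1)(t-7).

(6t-1)(t+1)(t-7)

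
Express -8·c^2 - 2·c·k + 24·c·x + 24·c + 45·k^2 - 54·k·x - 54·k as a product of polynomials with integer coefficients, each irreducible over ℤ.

Group: -4·c·(2·c + 5·k - 6·x - 6) + 9·k·(2·c + 5·k - 6·x - 6); both groups contain (2·c + 5·k - 6·x - 6).

-(2·c + 5·k - 6·x - 6)·(4·c - 9·k)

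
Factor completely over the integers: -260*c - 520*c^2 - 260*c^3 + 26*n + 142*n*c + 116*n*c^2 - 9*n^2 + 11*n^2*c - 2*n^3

Group: n*(-2*n^2 + 7*n*c - 13*n + 130*c^2 + 130*c) + (-2*c - 2)*(-2*n^2 + 7*n*c - 13*n + 130*c^2 + 130*c); both groups contain (-2*n^2 + 7*n*c - 13*n + 130*c^2 + 130*c), so (n - 2*c - 2) is a factor with cofactor -2*n^2 + 7*n*c - 13*n + 130*c^2 + 130*c.
The cofactor groups again: -2*n^2 + 7*n*c - 13*n + 130*c^2 + 130*c = -2*n*(n - 10*c) + (-13*c - 13)*(n - 10*c); both groups contain (n - 10*c), giving -(2*n + 13*c + 13)*(n - 10*c).

-(n - 10*c)*(n - 2*c - 2)*(2*n + 13*c + 13)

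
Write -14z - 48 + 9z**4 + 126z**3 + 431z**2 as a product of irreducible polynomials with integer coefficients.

Testing divisors of the constant over divisors of the leading coefficient, z = 1/3 is a root, so (3z - 1) divides it; the quotient is 3z**3 + 43z**2 + 158z + 48.
Then z = -8 is a root, giving the factor (z + 8) and quotient 3z**2 + 19z + 6.
The remaining quadratic factors as (3z + 1)(z + 6).

(3z + 1)(3z - 1)(z + 6)(z + 8)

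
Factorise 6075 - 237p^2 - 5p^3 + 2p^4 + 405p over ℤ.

(2p - 15)(p + 5)(p + 9)(p - 9)

Trying the rational-root candidates, p = -5 is a root, so (p + 5) is a factor; dividing leaves 2p^3 - 15p^2 - 162p + 1215.
Continuing, p = 9 is a root, giving the factor (p - 9) and quotient 2p^2 + 3p - 135.
The remaining quadratic factors as (p + 9)(2p - 15).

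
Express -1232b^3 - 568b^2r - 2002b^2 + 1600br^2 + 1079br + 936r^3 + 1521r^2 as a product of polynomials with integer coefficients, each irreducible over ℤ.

Group: 8b(-154b^2 + 83br + 117r^2) + (8r + 13)(-154b^2 + 83br + 117r^2); both groups contain (-154b^2 + 83br + 117r^2), so (8b + 8r + 13) is a factor with cofactor -154b^2 + 83br + 117r^2.
The cofactor groups again: -154b^2 + 83br + 117r^2 = -14b(11b - 13r) - 9r(11b - 13r); both groups contain (11b - 13r), giving -(14b + 9r)(11b - 13r).

-(11b - 13r)(14b + 9r)(8b + 8r + 13)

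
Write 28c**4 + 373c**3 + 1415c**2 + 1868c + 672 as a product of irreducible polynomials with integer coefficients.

(4c + 7)(7c + 4)(c + 3)(c + 8)

Testing divisors of the constant over divisors of the leading coefficient, c = −3 is a root, giving the factor (c + 3) and quotient 28c**3 + 289c**2 + 548c + 224.
Continuing, c = −7/4 is a root, giving the factor (4c + 7) and quotient 7c**2 + 60c + 32.
The remaining quadratic factors as (7c + 4)(c + 8).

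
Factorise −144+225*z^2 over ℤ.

9*(5*z+4)*(5*z−4)

Factor out 9, leaving 25*z^2−16, which is a difference of two squares.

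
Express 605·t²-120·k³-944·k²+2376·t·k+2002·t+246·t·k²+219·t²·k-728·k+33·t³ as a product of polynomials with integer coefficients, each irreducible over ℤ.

Group: 3·t·(11·t²+18·t·k+154·t-8·k²-56·k) + (15·k+13)·(11·t²+18·t·k+154·t-8·k²-56·k); both groups contain (11·t²+18·t·k+154·t-8·k²-56·k), so (3·t+15·k+13) is a factor with cofactor 11·t²+18·t·k+154·t-8·k²-56·k.
The cofactor groups again: 11·t²+18·t·k+154·t-8·k²-56·k = t·(11·t-4·k) + (2·k+14)·(11·t-4·k); both groups contain (11·t-4·k), giving (t+2·k+14)·(11·t-4·k).

(11·t-4·k)·(3·t+15·k+13)·(t+2·k+14)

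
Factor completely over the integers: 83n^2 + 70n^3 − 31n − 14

(2n − 1)(5n + 7)(7n + 2)

Among the possible rational roots, n = −2/7 is a root, so (7n + 2) divides it; the quotient is 10n^2 + 9n − 7.
The remaining quadratic factors as (5n + 7)(2n − 1).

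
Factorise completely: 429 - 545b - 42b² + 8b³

(2b + 13)(4b - 3)(b - 11)

Among the possible rational roots, b = -13/2 is a root, giving the factor (2b + 13) and quotient 4b² - 47b + 33.
The remaining quadratic factors as (b - 11)(4b - 3).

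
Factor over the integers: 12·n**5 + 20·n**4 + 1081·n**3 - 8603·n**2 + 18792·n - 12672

Testing divisors of the constant over divisors of the leading coefficient, n = 3/2 is a root, giving the factor (2·n - 3) and quotient 6·n**4 + 19·n**3 + 569·n**2 - 3448·n + 4224.
Next, n = 11/6 is a root, so (6·n - 11) divides it; the quotient is n**3 + 5·n**2 + 104·n - 384.
Next, n = 3 is a root, giving the factor (n - 3) and quotient n**2 + 8·n + 128.
The quadratic n**2 + 8·n + 128 has discriminant -448 < 0 and is irreducible over ℤ.

(2·n - 3)·(6·n - 11)·(n - 3)·(n**2 + 8·n + 128)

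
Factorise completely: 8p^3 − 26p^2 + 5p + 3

By the rational root theorem, p = 1/2 is a root, giving the factor (2p − 1) and quotient 4p^2 − 11p − 3.
The remaining quadratic factors as (4p + 1)(p − 3).

(2p − 1)(4p + 1)(p − 3)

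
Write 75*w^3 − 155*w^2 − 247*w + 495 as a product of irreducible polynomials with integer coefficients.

Testing divisors of the constant over divisors of the leading coefficient, w = −9/5 is a root, so (5*w + 9) is a factor; dividing leaves 15*w^2 − 58*w + 55.
The remaining quadratic factors as (5*w − 11)(3*w − 5).

(3*w − 5)*(5*w + 9)*(5*w − 11)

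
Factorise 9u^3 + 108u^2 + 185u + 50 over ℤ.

(3u + 1)(3u + 5)(u + 10)

Among the possible rational roots, u = -10 is a root, so (u + 10) divides it; the quotient is 9u^2 + 18u + 5.
The remaining quadratic factors as (3u + 5)(3u + 1).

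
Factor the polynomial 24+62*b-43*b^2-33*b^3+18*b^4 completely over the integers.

(2*b-3)*(3*b+1)*(3*b+4)*(b-2)

Among the possible rational roots, b = 3/2 is a root, giving the factor (2*b-3) and quotient 9*b^3-3*b^2-26*b-8.
Continuing, b = -4/3 is a root, so (3*b+4) divides it; the quotient is 3*b^2-5*b-2.
The remaining quadratic factors as (3*b+1)(b-2).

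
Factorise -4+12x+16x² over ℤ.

Pull out the common factor 4, then factor the remaining trinomial.

4(4x-1)(x+1)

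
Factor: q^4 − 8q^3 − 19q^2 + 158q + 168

(q + 1)(q + 4)(q − 6)(q − 7)

Testing divisors of the constant over divisors of the leading coefficient, q = 7 is a root, so (q − 7) divides it; the quotient is q^3 − q^2 − 26q − 24.
Then q = −4 is a root, so (q + 4) divides it; the quotient is q^2 − 5q − 6.
The remaining quadratic factors as (q + 1)(q − 6).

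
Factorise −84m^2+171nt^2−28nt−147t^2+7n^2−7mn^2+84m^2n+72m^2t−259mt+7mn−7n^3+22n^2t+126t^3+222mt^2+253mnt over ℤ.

Group: 3m(28mn+24mt−28m+7n^2+27nt−7n+18t^2−21t) + (−n+7t)(28mn+24mt−28m+7n^2+27nt−7n+18t^2−21t); both groups contain (28mn+24mt−28m+7n^2+27nt−7n+18t^2−21t), so (3m−n+7t) is a factor with cofactor 28mn+24mt−28m+7n^2+27nt−7n+18t^2−21t.
The cofactor groups again: 28mn+24mt−28m+7n^2+27nt−7n+18t^2−21t = 7n(4m+n+3t) + (6t−7)(4m+n+3t); both groups contain (4m+n+3t), giving (7n+6t−7)(4m+n+3t).

(3m−n+7t)(4m+n+3t)(7n+6t−7)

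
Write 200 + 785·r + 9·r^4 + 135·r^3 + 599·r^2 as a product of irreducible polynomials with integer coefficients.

(3·r + 1)·(3·r + 5)·(r + 5)·(r + 8)

Among the possible rational roots, r = −5/3 is a root, so (3·r + 5) divides it; the quotient is 3·r^3 + 40·r^2 + 133·r + 40.
Continuing, r = −8 is a root, so (r + 8) is a factor; dividing leaves 3·r^2 + 16·r + 5.
The remaining quadratic factors as (3·r + 1)(r + 5).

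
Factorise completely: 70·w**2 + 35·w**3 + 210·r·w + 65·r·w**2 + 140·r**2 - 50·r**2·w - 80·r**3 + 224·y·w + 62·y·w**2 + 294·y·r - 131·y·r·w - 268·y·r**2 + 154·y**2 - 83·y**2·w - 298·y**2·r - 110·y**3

Group: 10·y·(-11·y**2 - 21·y·r - 16·y·w - 10·r**2 - 15·r·w - 5·w**2) + (8·r - 7·w - 14)·(-11·y**2 - 21·y·r - 16·y·w - 10·r**2 - 15·r·w - 5·w**2); both groups contain (-11·y**2 - 21·y·r - 16·y·w - 10·r**2 - 15·r·w - 5·w**2), so (10·y + 8·r - 7·w - 14) is a factor with cofactor -11·y**2 - 21·y·r - 16·y·w - 10·r**2 - 15·r·w - 5·w**2.
The cofactor groups again: -11·y**2 - 21·y·r - 16·y·w - 10·r**2 - 15·r·w - 5·w**2 = -y·(11·y + 10·r + 5·w) + (-r - w)·(11·y + 10·r + 5·w); both groups contain (11·y + 10·r + 5·w), giving -(y + r + w)·(11·y + 10·r + 5·w).

-(11·y + 10·r + 5·w)·(10·y + 8·r - 7·w - 14)·(y + r + w)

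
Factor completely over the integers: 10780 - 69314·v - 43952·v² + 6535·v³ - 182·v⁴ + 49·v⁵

By the rational root theorem, v = -10/7 is a root, so (7·v + 10) is a factor; dividing leaves 7·v⁴ - 36·v³ + 985·v² - 7686·v + 1078.
Then v = 7 is a root, so (v - 7) is a factor; dividing leaves 7·v³ + 13·v² + 1076·v - 154.
Then v = 1/7 is a root, so (7·v - 1) divides it; the quotient is v² + 2·v + 154.
The quadratic v² + 2·v + 154 has discriminant -612 < 0 and is irreducible over ℤ.

(7·v + 10)·(7·v - 1)·(v - 7)·(v² + 2·v + 154)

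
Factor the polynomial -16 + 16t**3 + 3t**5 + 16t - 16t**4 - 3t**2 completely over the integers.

Among the possible rational roots, t = 4 is a root, so (t - 4) is a factor; dividing leaves 3t**4 - 4t**3 - 3t + 4.
Continuing, t = 4/3 is a root, so (3t - 4) is a factor; dividing leaves t**3 - 1.
Then t = 1 is a root, so (t - 1) is a factor; dividing leaves t**2 + t + 1.
The quadratic t**2 + t + 1 has discriminant -3 < 0 and is irreducible over ℤ.

(3t - 4)(t - 1)(t - 4)(t**2 + t + 1)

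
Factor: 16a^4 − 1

(2a + 1)(2a − 1)(4a^2 + 1)

(2a)⁴ − (1)⁴ = ((2a)² − (1)²)((2a)² + (1)²); the first factor splits again, the second (4a^2 + 1) is irreducible.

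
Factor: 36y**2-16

Pull out the common factor 4; 9y**2-4 is a difference of squares.

4(3y+2)(3y-2)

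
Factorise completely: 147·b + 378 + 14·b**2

Pull out the common factor 7, then factor the remaining trinomial.

7·(2·b + 9)·(b + 6)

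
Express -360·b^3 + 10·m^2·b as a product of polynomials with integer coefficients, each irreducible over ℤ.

Pull out the common factor 10·b; m^2 - 36·b^2 is a difference of squares.

10·b·(m - 6·b)·(m + 6·b)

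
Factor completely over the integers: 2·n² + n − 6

(2·n − 3)·(n + 2)

Need a pair with product 2·(−6) = −12 and sum 1: that's 4 and −3.
Split the middle term: 2·n² + 4·n − 3·n − 6 = 2·n·(n + 2) − 3·(n + 2).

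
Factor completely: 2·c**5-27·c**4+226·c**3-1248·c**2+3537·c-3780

Among the possible rational roots, c = 3 is a root, so (c-3) divides it; the quotient is 2·c**4-21·c**3+163·c**2-759·c+1260.
Then c = 4 is a root, so (c-4) divides it; the quotient is 2·c**3-13·c**2+111·c-315.
Next, c = 7/2 is a root, giving the factor (2·c-7) and quotient c**2-3·c+45.
The quadratic c**2-3·c+45 has discriminant -171 < 0 and is irreducible over ℤ.

(2·c-7)·(c-3)·(c-4)·(c**2-3·c+45)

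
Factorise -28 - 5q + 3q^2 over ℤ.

(3q + 7)(q - 4)

Need a pair with product 3·(-28) = -84 and sum -5: that's 7 and -12.
Split the middle term: 3q^2 + 7q - 12q - 28 = q(3q + 7) - 4(3q + 7).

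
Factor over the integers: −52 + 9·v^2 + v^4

(v + 2)·(v − 2)·(v^2 + 13)

Substitute u = v^2 to get a quadratic in u, then factor.
v^2 + 13 is irreducible over ℤ (always positive, so no real roots).
v^2 − 4 is a difference of squares.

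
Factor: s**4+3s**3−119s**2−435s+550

(s+10)(s+5)(s−1)(s−11)

By the rational root theorem, s = 1 is a root, so (s−1) divides it; the quotient is s**3+4s**2−115s−550.
Next, s = 11 is a root, so (s−11) is a factor; dividing leaves s**2+15s+50.
The remaining quadratic factors as (s+10)(s+5).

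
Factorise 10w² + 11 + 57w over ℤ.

Need a pair with product 10·11 = 110 and sum 57: that's 2 and 55.
Split the middle term: 10w² + 2w + 55w + 11 = 2w(5w + 1) + 11(5w + 1).

(2w + 11)(5w + 1)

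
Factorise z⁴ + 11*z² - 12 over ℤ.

Substitute u = z² to get a quadratic in u, then factor.
z² - 1 is a difference of squares.
z² + 12 is irreducible over ℤ (always positive, so no real roots).

(z + 1)*(z - 1)*(z² + 12)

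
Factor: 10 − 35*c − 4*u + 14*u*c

Group as (14*u*c − 4*u) + (−35*c + 10) = 2*u*(7*c − 2) − 5*(7*c − 2).
Both groups share the factor (7*c − 2).

(2*u − 5)*(7*c − 2)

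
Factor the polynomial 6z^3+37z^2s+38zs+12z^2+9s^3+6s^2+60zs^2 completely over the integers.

(z+3s)(z+3s+2)(6z+s)

Group: z(6z^2+19zs+3s^2) + (3s+2)(6z^2+19zs+3s^2); both groups contain (6z^2+19zs+3s^2), so (z+3s+2) is a factor with cofactor 6z^2+19zs+3s^2.
The cofactor groups again: 6z^2+19zs+3s^2 = z(6z+s) + 3s(6z+s); both groups contain (6z+s), giving (z+3s)(6z+s).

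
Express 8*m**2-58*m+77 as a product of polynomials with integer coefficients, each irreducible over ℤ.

(2*m-11)*(4*m-7)

Need a pair with product 8·77 = 616 and sum -58: that's -14 and -44.
Split the middle term: 8*m**2-14*m - 44*m+77 = 2*m*(4*m-7) - 11*(4*m-7).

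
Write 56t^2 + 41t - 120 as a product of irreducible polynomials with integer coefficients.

(7t - 8)(8t + 15)

Need a pair with product 56·(-120) = -6720 and sum 41: that's 105 and -64.
Split the middle term: 56t^2 + 105t - 64t - 120 = 7t(8t + 15) - 8(8t + 15).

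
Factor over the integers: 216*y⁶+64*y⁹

Every term has a factor of 8*y⁶; factoring it out leaves 8*y³+27.
Recognize a sum of cubes with the parts 3 and 2*y.

8*y⁶*(2*y+3)*(4*y²-6*y+9)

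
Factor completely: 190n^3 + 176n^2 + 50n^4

Pull out the common factor 2n^2, then factor the remaining trinomial.

2n^2(5n + 11)(5n + 8)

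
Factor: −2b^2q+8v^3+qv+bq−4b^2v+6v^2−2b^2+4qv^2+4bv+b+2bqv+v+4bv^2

−(2b−4v−1)(b+v)(q+2v+1)

Group: q(−2b^2+2bv+b+4v^2+v) + (2v+1)(−2b^2+2bv+b+4v^2+v); both groups contain (−2b^2+2bv+b+4v^2+v), so (q+2v+1) is a factor with cofactor −2b^2+2bv+b+4v^2+v.
The cofactor groups again: −2b^2+2bv+b+4v^2+v = −2b(b+v) + (4v+1)(b+v); both groups contain (b+v), giving −(2b−4v−1)(b+v).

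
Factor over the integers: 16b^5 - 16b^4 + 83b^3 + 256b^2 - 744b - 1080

By the rational root theorem, b = -2 is a root, so (b + 2) is a factor; dividing leaves 16b^4 - 48b^3 + 179b^2 - 102b - 540.
Next, b = 9/4 is a root, so (4b - 9) divides it; the quotient is 4b^3 - 3b^2 + 38b + 60.
Then b = -5/4 is a root, so (4b + 5) divides it; the quotient is b^2 - 2b + 12.
The quadratic b^2 - 2b + 12 has discriminant -44 < 0 and is irreducible over ℤ.

(4b + 5)(4b - 9)(b + 2)(b^2 - 2b + 12)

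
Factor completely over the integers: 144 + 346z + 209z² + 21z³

Trying the rational-root candidates, z = -8 is a root, so (z + 8) divides it; the quotient is 21z² + 41z + 18.
The remaining quadratic factors as (3z + 2)(7z + 9).

(3z + 2)(7z + 9)(z + 8)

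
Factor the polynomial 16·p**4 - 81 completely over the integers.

(2·p)⁴ − (3)⁴ = ((2·p)² − (3)²)((2·p)² + (3)²); the first factor splits again, the second (4·p**2 + 9) is irreducible.

(2·p + 3)·(2·p - 3)·(4·p**2 + 9)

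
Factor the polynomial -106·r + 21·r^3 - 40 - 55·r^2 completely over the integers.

By the rational root theorem, r = 4 is a root, so (r - 4) divides it; the quotient is 21·r^2 + 29·r + 10.
The remaining quadratic factors as (3·r + 2)(7·r + 5).

(3·r + 2)·(7·r + 5)·(r - 4)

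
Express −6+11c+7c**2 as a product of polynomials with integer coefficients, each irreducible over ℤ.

(7c−3)(c+2)

Need a pair with product 7·(−6) = −42 and sum 11: that's 14 and −3.
Split the middle term: 7c**2+14c − 3c−6 = 7c(c+2) − 3(c+2).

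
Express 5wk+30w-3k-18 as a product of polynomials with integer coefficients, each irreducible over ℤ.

(5w-3)(k+6)

Group as (5wk+30w) + (-3k-18) = 5w(k+6) - 3(k+6).
Both groups share the factor (k+6).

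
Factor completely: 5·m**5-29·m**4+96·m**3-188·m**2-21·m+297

Trying the rational-root candidates, m = 3 is a root, so (m-3) divides it; the quotient is 5·m**4-14·m**3+54·m**2-26·m-99.
Continuing, m = -1 is a root, so (m+1) is a factor; dividing leaves 5·m**3-19·m**2+73·m-99.
Continuing, m = 9/5 is a root, so (5·m-9) is a factor; dividing leaves m**2-2·m+11.
The quadratic m**2-2·m+11 has discriminant -40 < 0 and is irreducible over ℤ.

(5·m-9)·(m+1)·(m-3)·(m**2-2·m+11)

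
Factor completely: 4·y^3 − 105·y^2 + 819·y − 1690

(4·y − 13)·(y − 10)·(y − 13)

Trying the rational-root candidates, y = 13 is a root, so (y − 13) divides it; the quotient is 4·y^2 − 53·y + 130.
The remaining quadratic factors as (y − 10)(4·y − 13).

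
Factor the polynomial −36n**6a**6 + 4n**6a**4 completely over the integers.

Factor out 4n**6a**4 first: what remains is −9a**2 + 1.
Recognize a difference of squares with the parts 1 and 3a.

−4a**4n**6(3a + 1)(3a − 1)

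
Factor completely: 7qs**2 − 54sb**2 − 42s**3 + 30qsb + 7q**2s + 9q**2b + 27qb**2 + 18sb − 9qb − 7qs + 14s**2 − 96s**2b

Group: 7s(q**2 + qs + 3qb − q − 6s**2 − 6sb + 2s) + 9b(q**2 + qs + 3qb − q − 6s**2 − 6sb + 2s); both groups contain (q**2 + qs + 3qb − q − 6s**2 − 6sb + 2s), so (7s + 9b) is a factor with cofactor q**2 + qs + 3qb − q − 6s**2 − 6sb + 2s.
The cofactor groups again: q**2 + qs + 3qb − q − 6s**2 − 6sb + 2s = q(q − 2s) + (3s + 3b − 1)(q − 2s); both groups contain (q − 2s), giving (q + 3s + 3b − 1)(q − 2s).

(q + 3s + 3b − 1)(7s + 9b)(q − 2s)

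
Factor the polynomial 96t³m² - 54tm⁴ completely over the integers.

Every term has a factor of 6tm². Then 16t² - 9m² = (4t)² − (3m)².

6m²t(4t - 3m)(4t + 3m)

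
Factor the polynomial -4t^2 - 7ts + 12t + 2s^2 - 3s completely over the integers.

Group: -4t(t + 2s - 3) + s(t + 2s - 3); both groups contain (t + 2s - 3).

-(4t - s)(t + 2s - 3)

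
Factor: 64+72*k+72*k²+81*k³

(9*k+8)*(9*k²+8)

Group as (81*k³+72*k) + (72*k²+64) = 9*k*(9*k²+8) + 8*(9*k²+8).
Both groups share the factor (9*k²+8).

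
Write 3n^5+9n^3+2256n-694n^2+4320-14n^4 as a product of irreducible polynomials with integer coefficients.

(3n+4)(n-5)(n-6)(n^2+5n+36)

Among the possible rational roots, n = 5 is a root, so (n-5) divides it; the quotient is 3n^4+n^3+14n^2-624n-864.
Then n = 6 is a root, giving the factor (n-6) and quotient 3n^3+19n^2+128n+144.
Continuing, n = -4/3 is a root, so (3n+4) divides it; the quotient is n^2+5n+36.
The quadratic n^2+5n+36 has discriminant -119 < 0 and is irreducible over ℤ.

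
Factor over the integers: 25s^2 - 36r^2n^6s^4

-s^2(6rn^3s + 5)(6rn^3s - 5)

Every term has a factor of s^2; factoring it out leaves -36r^2n^6s^2 + 25.
Recognize a difference of squares with the parts 5 and 6rn^3s.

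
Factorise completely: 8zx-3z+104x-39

Group as (8zx-3z) + (104x-39) = z(8x-3) + 13(8x-3).
Both groups share the factor (8x-3).

(8x-3)(z+13)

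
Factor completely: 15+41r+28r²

Need a pair with product 28·15 = 420 and sum 41: that's 21 and 20.
Split the middle term: 28r²+21r + 20r+15 = 7r(4r+3) + 5(4r+3).

(4r+3)(7r+5)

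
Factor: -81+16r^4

Write as (4r^2)² − (9)², then factor 4r^2-9 once more.

(2r+3)(2r-3)(4r^2+9)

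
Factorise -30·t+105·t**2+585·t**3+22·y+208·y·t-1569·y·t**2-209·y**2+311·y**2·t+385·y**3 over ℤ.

Group: 7·y·(55·y**2+68·y·t-22·y-195·t**2+30·t) + (-3·t-1)·(55·y**2+68·y·t-22·y-195·t**2+30·t); both groups contain (55·y**2+68·y·t-22·y-195·t**2+30·t), so (7·y-3·t-1) is a factor with cofactor 55·y**2+68·y·t-22·y-195·t**2+30·t.
The cofactor groups again: 55·y**2+68·y·t-22·y-195·t**2+30·t = 5·y·(11·y-15·t) + (13·t-2)·(11·y-15·t); both groups contain (11·y-15·t), giving (5·y+13·t-2)·(11·y-15·t).

(11·y-15·t)·(7·y-3·t-1)·(5·y+13·t-2)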